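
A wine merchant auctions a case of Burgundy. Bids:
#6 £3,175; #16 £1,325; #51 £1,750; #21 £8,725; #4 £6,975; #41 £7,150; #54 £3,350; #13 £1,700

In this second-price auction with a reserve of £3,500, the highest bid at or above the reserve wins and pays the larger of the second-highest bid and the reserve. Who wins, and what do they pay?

#21 pays £7,150

Second-price auction with a reserve of £3,500: the highest bid at or above the reserve wins and pays the larger of the second-highest bid and the reserve.
Bids in order: 8,725 (#21) > 7,150 (#41) > 6,975 (#4) > 3,350 (#54) > 3,175 (#6) > 1,750 (#51) > …
Highest eligible bid: #21 at £8,725.
max(second-highest £7,150, reserve £3,500) = £7,150; the reserve does not bind.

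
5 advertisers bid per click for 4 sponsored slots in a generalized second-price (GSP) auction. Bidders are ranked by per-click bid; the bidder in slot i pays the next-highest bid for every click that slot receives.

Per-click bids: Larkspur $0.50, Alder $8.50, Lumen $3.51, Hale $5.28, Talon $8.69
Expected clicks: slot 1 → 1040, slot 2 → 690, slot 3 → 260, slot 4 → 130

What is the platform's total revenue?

Total revenue: $13460.80

Ranked by bid: $8.69 (Talon) > $8.50 (Alder) > $5.28 (Hale) > $3.51 (Lumen) > $0.50 (Larkspur)
Slot 1: Talon pays $8.50 × 1040 = $8840.00
Slot 2: Alder pays $5.28 × 690 = $3643.20
Slot 3: Hale pays $3.51 × 260 = $912.60
Slot 4: Lumen pays $0.50 × 130 = $65.00
Total = $13460.80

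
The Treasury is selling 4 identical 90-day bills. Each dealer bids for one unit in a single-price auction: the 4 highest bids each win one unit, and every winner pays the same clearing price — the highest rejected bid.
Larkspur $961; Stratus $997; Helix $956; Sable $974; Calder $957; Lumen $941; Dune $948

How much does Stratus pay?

Stratus pays $956

Sorting: 997 (Stratus), 974 (Sable), 961 (Larkspur), 957 (Calder), 956 (Helix), 948 (Dune), …
The 4 highest are Stratus, Sable, Larkspur, Calder.
Highest unsuccessful bid: $956 → clearing price.
Stratus wins → pays $956.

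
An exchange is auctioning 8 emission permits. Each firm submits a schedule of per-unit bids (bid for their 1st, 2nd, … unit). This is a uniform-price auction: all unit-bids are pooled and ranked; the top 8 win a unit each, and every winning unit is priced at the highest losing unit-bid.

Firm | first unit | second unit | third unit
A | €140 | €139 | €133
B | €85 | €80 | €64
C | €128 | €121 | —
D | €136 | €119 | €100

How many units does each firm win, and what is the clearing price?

A 3, C 2, D 3; clearing price €85

Pooled unit-bids ranked (top 8): 140 (A-1), 139 (A-2), 136 (D-1), 133 (A-3), 128 (C-1), 121 (C-2), 119 (D-2), 100 (D-3)
The (k+1)-th unit-bid is €85.
Allocation: A 3, C 2, D 3.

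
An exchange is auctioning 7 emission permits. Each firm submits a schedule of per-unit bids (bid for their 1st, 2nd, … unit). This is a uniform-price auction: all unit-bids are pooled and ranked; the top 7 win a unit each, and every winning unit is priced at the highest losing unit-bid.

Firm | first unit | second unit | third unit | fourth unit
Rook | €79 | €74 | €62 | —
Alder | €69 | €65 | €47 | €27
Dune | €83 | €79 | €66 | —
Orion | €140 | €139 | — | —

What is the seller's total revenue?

All unit-bids, highest first — top 7: 140 (Orion-1), 139 (Orion-2), 83 (Dune-1), 79 (Rook-1), 79 (Dune-2), 74 (Rook-2), 69 (Alder-1)
Highest rejected unit-bid = €66.
Allocation: Alder 1, Dune 2, Orion 2, Rook 2. Every unit priced at €66.
Revenue = 7 × 66 = €462.

Total revenue: €462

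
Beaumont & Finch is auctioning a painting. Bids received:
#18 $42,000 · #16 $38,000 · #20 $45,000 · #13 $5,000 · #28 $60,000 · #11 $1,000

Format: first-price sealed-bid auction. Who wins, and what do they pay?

Bids in order: 60,000 (#28) > 45,000 (#20) > 42,000 (#18) > 38,000 (#16) > 5,000 (#13) > 1,000 (#11)
#28 has the highest bid and pays exactly that: $60,000.

#28 pays $60,000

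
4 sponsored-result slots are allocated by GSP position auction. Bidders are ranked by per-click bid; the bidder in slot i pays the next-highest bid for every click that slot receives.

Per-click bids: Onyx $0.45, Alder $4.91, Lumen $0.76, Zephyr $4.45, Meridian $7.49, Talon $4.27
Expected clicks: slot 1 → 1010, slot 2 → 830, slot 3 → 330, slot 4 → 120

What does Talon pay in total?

Sorting advertisers: $7.49 (Meridian) > $4.91 (Alder) > $4.45 (Zephyr) > $4.27 (Talon) > $0.76 (Lumen) > …
Talon holds slot 4 → pays next bid $0.76 × 120 clicks = $91.20.

Talon pays $91.20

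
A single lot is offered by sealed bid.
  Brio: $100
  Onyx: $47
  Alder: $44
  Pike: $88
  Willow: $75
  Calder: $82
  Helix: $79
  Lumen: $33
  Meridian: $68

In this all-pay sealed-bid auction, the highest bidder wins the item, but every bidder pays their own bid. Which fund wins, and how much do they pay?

Rule: the highest bidder wins the item, but every bidder pays their own bid.
Bids in order: 100 (Brio) > 88 (Pike) > 82 (Calder) > 79 (Helix) > 75 (Willow) > 68 (Meridian) > …
Brio is highest and takes the item; every bidder forfeits their bid.

Brio pays $100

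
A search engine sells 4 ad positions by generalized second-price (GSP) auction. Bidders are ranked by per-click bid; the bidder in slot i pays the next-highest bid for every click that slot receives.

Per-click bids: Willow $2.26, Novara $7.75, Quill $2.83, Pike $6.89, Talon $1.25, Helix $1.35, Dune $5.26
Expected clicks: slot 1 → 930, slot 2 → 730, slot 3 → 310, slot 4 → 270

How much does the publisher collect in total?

Total revenue: $11735.00

Sorting advertisers: $7.75 (Novara) > $6.89 (Pike) > $5.26 (Dune) > $2.83 (Quill) > $2.26 (Willow) > …
Slot 1: Novara pays $6.89 × 930 = $6407.70
Slot 2: Pike pays $5.26 × 730 = $3839.80
Slot 3: Dune pays $2.83 × 310 = $877.30
Slot 4: Quill pays $2.26 × 270 = $610.20
Total = $11735.00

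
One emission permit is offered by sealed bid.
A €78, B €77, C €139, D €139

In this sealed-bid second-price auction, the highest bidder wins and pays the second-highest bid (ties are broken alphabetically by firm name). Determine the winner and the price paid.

Sorting bids: 139 (C) > 139 (D) > 78 (A) > 77 (B)
C and D tie at €139; tie-break gives it to C.
C is highest; pays the second-highest bid, €139.

C pays €139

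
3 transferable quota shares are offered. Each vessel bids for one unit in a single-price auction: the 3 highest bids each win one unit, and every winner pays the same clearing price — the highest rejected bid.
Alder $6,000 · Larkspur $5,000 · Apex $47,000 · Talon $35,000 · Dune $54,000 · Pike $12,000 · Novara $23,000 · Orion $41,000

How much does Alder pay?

Ordering the bids: 54,000 (Dune), 47,000 (Apex), 41,000 (Orion), 35,000 (Talon), 23,000 (Novara), …
Top 3: Dune, Apex, Orion.
First losing bid is Talon's $35,000, which sets the uniform price.
Alder does not win → pays $0.

Alder pays $0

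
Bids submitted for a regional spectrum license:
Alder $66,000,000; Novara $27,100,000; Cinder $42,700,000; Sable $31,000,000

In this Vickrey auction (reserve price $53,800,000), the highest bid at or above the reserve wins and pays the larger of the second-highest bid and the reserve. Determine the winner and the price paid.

Bids ranked: 66,000,000 (Alder) > 42,700,000 (Cinder) > 31,000,000 (Sable) > 27,100,000 (Novara)
Alder has the top bid at or above the reserve ($66,000,000).
max(second-highest $42,700,000, reserve $53,800,000) = $53,800,000.

Alder pays $53,800,000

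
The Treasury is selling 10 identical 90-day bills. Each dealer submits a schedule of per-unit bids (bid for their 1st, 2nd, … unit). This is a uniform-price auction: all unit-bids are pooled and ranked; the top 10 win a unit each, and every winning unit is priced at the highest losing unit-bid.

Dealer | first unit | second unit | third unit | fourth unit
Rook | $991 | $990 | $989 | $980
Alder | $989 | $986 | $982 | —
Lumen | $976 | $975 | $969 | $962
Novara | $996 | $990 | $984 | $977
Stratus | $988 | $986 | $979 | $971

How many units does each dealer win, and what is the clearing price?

Pooled unit-bids ranked (top 10): 996 (Novara-1), 991 (Rook-1), 990 (Rook-2), 990 (Novara-2), 989 (Rook-3), 989 (Alder-1), 988 (Stratus-1), 986 (Alder-2), 986 (Stratus-2), 984 (Novara-3)
The (k+1)-th unit-bid is $982.
Allocation: Alder 2, Novara 3, Rook 3, Stratus 2.

Alder 2, Novara 3, Rook 3, Stratus 2; clearing price $982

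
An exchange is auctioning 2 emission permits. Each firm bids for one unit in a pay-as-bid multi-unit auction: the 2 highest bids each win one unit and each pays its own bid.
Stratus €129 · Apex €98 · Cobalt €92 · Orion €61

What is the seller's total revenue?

Sorting: 129 (Stratus), 98 (Apex), 92 (Cobalt), 61 (Orion)
Top 2: Stratus, Apex.
Total revenue = 129 + 98 = €227.

Total revenue: €227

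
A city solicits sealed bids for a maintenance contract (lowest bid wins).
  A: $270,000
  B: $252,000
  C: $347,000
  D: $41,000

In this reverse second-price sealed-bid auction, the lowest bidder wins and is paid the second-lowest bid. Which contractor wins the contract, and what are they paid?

D is paid $252,000

Reverse second-price sealed-bid auction: the lowest bidder wins and is paid the second-lowest bid.
Sorting bids: 41,000 (D) < 252,000 (B) < 270,000 (A) < 347,000 (C)
D wins with the lowest bid; price is set by the runner-up at $252,000.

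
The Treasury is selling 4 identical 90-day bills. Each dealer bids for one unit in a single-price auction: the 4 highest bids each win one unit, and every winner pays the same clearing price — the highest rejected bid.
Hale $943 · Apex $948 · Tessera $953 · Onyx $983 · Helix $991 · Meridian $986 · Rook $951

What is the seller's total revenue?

Total revenue: $3,804

Bids ranked high→low: 991 (Helix), 986 (Meridian), 983 (Onyx), 953 (Tessera), 951 (Rook), 948 (Apex), …
Top 4: Helix, Meridian, Onyx, Tessera.
Highest unsuccessful bid: $951 → clearing price.
Total revenue = 4 × $951 = $3,804.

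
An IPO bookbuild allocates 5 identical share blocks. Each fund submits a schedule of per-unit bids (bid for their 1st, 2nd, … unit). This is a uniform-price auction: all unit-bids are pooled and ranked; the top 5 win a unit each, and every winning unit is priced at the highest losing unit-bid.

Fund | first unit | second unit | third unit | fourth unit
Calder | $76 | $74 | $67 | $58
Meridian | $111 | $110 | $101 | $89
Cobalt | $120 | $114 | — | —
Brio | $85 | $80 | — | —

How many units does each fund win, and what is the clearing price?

All unit-bids, highest first — top 5: 120 (Cobalt-1), 114 (Cobalt-2), 111 (Meridian-1), 110 (Meridian-2), 101 (Meridian-3)
Highest rejected unit-bid = $89.
Allocation: Cobalt 2, Meridian 3.

Cobalt 2, Meridian 3; clearing price $89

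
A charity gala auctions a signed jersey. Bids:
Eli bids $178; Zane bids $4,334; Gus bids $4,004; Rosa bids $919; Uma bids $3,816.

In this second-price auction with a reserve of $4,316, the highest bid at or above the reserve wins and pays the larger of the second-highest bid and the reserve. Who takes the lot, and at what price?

Rule: the highest bid at or above the reserve wins and pays the larger of the second-highest bid and the reserve.
Sorting bids: 4,334 (Zane) > 4,004 (Gus) > 3,816 (Uma) > 919 (Rosa) > 178 (Eli)
Zane has the top bid at or above the reserve ($4,334).
max(second-highest $4,004, reserve $4,316) = $4,316.

Zane pays $4,316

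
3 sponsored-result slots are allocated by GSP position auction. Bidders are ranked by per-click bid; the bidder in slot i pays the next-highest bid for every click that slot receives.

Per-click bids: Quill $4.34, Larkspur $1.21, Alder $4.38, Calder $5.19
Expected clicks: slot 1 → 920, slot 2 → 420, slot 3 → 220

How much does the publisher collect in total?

Total revenue: $6118.60

Ranked by bid: $5.19 (Calder) > $4.38 (Alder) > $4.34 (Quill) > $1.21 (Larkspur)
Slot 1: Calder pays $4.38 × 920 = $4029.60
Slot 2: Alder pays $4.34 × 420 = $1822.80
Slot 3: Quill pays $1.21 × 220 = $266.20
Total = $6118.60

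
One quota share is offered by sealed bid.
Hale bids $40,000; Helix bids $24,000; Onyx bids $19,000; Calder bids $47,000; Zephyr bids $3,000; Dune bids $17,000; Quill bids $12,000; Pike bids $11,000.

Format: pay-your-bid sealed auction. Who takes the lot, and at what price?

Calder pays $47,000

Pay-your-bid sealed auction: the highest bidder wins and pays their own bid.
Bids ranked: 47,000 (Calder) > 40,000 (Hale) > 24,000 (Helix) > 19,000 (Onyx) > 17,000 (Dune) > 12,000 (Quill) > …
Calder is highest → pays own bid, $47,000.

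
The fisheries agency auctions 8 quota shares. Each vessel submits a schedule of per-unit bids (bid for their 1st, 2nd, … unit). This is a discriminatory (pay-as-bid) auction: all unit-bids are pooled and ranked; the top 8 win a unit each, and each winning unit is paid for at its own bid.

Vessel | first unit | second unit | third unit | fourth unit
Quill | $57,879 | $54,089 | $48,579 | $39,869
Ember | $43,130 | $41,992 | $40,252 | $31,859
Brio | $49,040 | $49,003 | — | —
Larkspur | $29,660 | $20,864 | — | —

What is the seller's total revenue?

All unit-bids, highest first — top 8: 57,879 (Quill-1), 54,089 (Quill-2), 49,040 (Brio-1), 49,003 (Brio-2), 48,579 (Quill-3), 43,130 (Ember-1), 41,992 (Ember-2), 40,252 (Ember-3)
Next rejected bid: $39,869 (not a price — pay-as-bid).
Each winning unit pays its own bid.
Revenue = 57,879 + 54,089 + 49,040 + 49,003 + 48,579 + 43,130 + 41,992 + 40,252 = $383,964.

Total revenue: $383,964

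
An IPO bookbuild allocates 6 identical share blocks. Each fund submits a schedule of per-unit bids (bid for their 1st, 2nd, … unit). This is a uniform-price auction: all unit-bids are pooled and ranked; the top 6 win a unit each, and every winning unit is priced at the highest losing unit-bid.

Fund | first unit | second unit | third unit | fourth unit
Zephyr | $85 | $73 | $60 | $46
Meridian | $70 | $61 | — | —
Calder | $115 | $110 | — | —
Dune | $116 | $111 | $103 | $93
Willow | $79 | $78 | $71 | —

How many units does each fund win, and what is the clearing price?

Calder 2, Dune 4; clearing price $85

Merging the schedules and taking the best 6: 116 (Dune-1), 115 (Calder-1), 111 (Dune-2), 110 (Calder-2), 103 (Dune-3), 93 (Dune-4)
First bid not allocated: $85.
Allocation: Calder 2, Dune 4.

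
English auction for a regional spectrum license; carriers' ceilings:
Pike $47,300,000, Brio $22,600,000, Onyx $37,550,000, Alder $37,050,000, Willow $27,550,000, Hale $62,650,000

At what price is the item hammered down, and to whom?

Rule: the price rises until one bidder remains; the winner pays the price at which the last rival dropped out.
Sorting limits: 62,650,000 (Hale) > 47,300,000 (Pike) > 37,550,000 (Onyx) > 37,050,000 (Alder) > 27,550,000 (Willow) > 22,600,000 (Brio)
Once the price passes $47,300,000, only Hale is left; the hammer falls at Pike's limit of $47,300,000.

Hale wins at $47,300,000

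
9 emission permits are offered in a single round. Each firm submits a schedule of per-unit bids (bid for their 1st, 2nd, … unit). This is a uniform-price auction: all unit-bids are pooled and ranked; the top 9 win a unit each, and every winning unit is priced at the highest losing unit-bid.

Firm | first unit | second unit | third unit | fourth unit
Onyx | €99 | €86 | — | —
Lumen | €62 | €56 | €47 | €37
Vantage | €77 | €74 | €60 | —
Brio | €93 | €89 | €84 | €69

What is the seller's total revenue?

Total revenue: €540

All unit-bids, highest first — top 9: 99 (Onyx-1), 93 (Brio-1), 89 (Brio-2), 86 (Onyx-2), 84 (Brio-3), 77 (Vantage-1), 74 (Vantage-2), 69 (Brio-4), 62 (Lumen-1)
The (k+1)-th unit-bid is €60.
Allocation: Brio 4, Lumen 1, Onyx 2, Vantage 2. Every unit priced at €60.
Revenue = 9 × 60 = €540.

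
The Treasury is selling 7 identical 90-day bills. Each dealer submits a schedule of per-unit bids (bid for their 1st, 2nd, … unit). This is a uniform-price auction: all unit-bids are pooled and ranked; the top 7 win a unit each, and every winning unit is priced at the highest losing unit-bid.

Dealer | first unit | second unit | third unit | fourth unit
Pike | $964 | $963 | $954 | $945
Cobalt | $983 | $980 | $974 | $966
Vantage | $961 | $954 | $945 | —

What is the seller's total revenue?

Total revenue: $6,678

Merging the schedules and taking the best 7: 983 (Cobalt-1), 980 (Cobalt-2), 974 (Cobalt-3), 966 (Cobalt-4), 964 (Pike-1), 963 (Pike-2), 961 (Vantage-1)
The (k+1)-th unit-bid is $954.
Allocation: Cobalt 4, Pike 2, Vantage 1. Every unit priced at $954.
Revenue = 7 × 954 = $6,678.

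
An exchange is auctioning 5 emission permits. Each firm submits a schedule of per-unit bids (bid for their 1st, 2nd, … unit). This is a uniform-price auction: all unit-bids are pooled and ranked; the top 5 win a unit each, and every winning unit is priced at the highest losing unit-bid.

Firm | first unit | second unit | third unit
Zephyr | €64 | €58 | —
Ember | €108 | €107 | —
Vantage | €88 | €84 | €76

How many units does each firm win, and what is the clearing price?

All unit-bids, highest first — top 5: 108 (Ember-1), 107 (Ember-2), 88 (Vantage-1), 84 (Vantage-2), 76 (Vantage-3)
The (k+1)-th unit-bid is €64.
Allocation: Ember 2, Vantage 3.

Ember 2, Vantage 3; clearing price €64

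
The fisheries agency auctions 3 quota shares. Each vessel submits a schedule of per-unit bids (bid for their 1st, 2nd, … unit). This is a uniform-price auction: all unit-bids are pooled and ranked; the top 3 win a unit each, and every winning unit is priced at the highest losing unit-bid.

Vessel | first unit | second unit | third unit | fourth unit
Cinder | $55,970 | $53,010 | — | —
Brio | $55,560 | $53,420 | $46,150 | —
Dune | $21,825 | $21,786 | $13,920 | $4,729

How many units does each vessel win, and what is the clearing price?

All unit-bids, highest first — top 3: 55,970 (Cinder-1), 55,560 (Brio-1), 53,420 (Brio-2)
The (k+1)-th unit-bid is $53,010.
Allocation: Brio 2, Cinder 1.

Brio 2, Cinder 1; clearing price $53,010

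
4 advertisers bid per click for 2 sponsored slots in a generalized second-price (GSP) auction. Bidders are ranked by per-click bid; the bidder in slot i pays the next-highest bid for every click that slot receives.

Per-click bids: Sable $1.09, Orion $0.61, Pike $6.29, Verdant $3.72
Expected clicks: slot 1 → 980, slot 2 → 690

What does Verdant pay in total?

Verdant pays $752.10

Ranked by bid: $6.29 (Pike) > $3.72 (Verdant) > $1.09 (Sable) > …
Verdant holds slot 2 → pays next bid $1.09 × 690 clicks = $752.10.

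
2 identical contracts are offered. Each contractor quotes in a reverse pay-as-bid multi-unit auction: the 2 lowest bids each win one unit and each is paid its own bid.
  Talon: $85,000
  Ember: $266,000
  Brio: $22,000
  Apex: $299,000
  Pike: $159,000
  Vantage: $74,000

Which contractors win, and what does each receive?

Brio $22,000, Vantage $74,000

Bids ranked low→high: 22,000 (Brio), 74,000 (Vantage), 85,000 (Talon), 159,000 (Pike), …
Winners (2 units): Brio, Vantage.
Each winner is paid its own bid: Brio $22,000, Vantage $74,000.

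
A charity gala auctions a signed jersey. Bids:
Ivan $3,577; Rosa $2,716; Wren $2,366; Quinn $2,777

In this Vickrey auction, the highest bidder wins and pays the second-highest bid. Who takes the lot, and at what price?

Ivan pays $2,777

Sorting bids: 3,577 (Ivan) > 2,777 (Quinn) > 2,716 (Rosa) > 2,366 (Wren)
Second-price: Ivan pays Quinn's bid of $2,777.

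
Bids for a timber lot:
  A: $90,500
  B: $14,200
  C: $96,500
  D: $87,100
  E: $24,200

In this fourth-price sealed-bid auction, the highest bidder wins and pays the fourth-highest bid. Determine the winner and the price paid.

C pays $24,200

Bids ranked: 96,500 (C) > 90,500 (A) > 87,100 (D) > 24,200 (E) > 14,200 (B)
C wins; payment is bid #4 in the ranking = $24,200.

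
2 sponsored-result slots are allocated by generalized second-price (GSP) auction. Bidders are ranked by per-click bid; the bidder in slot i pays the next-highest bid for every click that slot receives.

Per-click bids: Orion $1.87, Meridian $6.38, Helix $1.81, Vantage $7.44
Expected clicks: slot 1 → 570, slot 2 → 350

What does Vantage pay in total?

Vantage pays $3636.60

Per-click bids in order: $7.44 (Vantage) > $6.38 (Meridian) > $1.87 (Orion) > …
Vantage holds slot 1 → pays next bid $6.38 × 570 clicks = $3636.60.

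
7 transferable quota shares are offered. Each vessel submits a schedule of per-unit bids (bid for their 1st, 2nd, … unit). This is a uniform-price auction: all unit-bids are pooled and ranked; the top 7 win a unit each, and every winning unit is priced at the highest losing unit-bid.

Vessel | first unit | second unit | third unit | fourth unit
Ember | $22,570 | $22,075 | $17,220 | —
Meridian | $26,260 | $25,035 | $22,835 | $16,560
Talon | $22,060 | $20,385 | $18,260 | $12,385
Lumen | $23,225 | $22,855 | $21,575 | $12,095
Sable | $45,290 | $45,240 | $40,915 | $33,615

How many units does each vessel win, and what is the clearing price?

Pooled unit-bids ranked (top 7): 45,290 (Sable-1), 45,240 (Sable-2), 40,915 (Sable-3), 33,615 (Sable-4), 26,260 (Meridian-1), 25,035 (Meridian-2), 23,225 (Lumen-1)
First bid not allocated: $22,855.
Allocation: Lumen 1, Meridian 2, Sable 4.

Lumen 1, Meridian 2, Sable 4; clearing price $22,855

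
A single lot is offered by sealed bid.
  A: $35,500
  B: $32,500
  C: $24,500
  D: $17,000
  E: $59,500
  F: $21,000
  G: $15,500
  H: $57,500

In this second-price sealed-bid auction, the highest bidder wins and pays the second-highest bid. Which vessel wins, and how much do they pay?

E pays $57,500

Second-price sealed-bid auction: the highest bidder wins and pays the second-highest bid.
Sorting bids: 59,500 (E) > 57,500 (H) > 35,500 (A) > 32,500 (B) > 24,500 (C) > 21,000 (F) > …
Second-price: E pays H's bid of $57,500.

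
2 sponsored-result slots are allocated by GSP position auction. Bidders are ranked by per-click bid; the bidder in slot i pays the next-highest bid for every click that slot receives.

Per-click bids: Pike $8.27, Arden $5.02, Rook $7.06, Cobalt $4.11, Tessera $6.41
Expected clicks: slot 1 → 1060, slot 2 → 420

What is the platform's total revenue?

Per-click bids in order: $8.27 (Pike) > $7.06 (Rook) > $6.41 (Tessera) > …
Slot 1: Pike pays $7.06 × 1060 = $7483.60
Slot 2: Rook pays $6.41 × 420 = $2692.20
Total = $10175.80

Total revenue: $10175.80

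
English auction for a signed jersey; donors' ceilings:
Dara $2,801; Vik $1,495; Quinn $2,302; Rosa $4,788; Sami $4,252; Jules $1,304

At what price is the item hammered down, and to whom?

Rosa wins at $4,252

Limits ranked: 4,788 (Rosa) > 4,252 (Sami) > 2,801 (Dara) > 2,302 (Quinn) > 1,495 (Vik) > 1,304 (Jules)
Sami is the last rival to drop out, at $4,252; Rosa remains and wins at that price.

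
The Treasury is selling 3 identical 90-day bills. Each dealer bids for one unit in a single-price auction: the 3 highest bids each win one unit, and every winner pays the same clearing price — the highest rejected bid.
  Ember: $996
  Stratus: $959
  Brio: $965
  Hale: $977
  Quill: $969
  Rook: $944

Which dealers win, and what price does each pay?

Bids ranked high→low: 996 (Ember), 977 (Hale), 969 (Quill), 965 (Brio), 959 (Stratus), …
The 3 highest are Ember, Hale, Quill.
First losing bid is Brio's $965, which sets the uniform price.

Ember, Hale, Quill; each pays $965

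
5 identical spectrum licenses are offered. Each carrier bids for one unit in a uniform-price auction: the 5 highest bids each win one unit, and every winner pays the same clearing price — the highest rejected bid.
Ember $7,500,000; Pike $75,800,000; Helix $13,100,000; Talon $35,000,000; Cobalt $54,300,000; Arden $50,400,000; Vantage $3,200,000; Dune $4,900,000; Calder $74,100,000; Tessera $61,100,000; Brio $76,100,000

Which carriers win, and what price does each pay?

Brio, Pike, Calder, Tessera, Cobalt; each pays $50,400,000

Ordering the bids: 76,100,000 (Brio), 75,800,000 (Pike), 74,100,000 (Calder), 61,100,000 (Tessera), 54,300,000 (Cobalt), 50,400,000 (Arden), 35,000,000 (Talon), …
Winners (5 units): Brio, Pike, Calder, Tessera, Cobalt.
Clearing price = highest rejected bid = $50,400,000.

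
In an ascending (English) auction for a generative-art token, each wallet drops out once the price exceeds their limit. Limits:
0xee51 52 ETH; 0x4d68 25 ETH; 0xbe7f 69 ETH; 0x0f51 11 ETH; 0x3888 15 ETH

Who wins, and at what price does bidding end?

Limits ranked: 69 (0xbe7f) > 52 (0xee51) > 25 (0x4d68) > 15 (0x3888) > 11 (0x0f51)
0xee51 is the last rival to drop out, at 52 ETH; 0xbe7f remains and wins at that price.

0xbe7f wins at 52 ETH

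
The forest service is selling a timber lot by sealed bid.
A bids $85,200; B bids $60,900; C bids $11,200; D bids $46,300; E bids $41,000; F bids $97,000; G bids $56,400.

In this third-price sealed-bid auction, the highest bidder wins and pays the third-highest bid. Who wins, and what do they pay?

Bids ranked: 97,000 (F) > 85,200 (A) > 60,900 (B) > 56,400 (G) > 46,300 (D) > 41,000 (E) > …
F wins; payment is bid #3 in the ranking = $60,900.

F pays $60,900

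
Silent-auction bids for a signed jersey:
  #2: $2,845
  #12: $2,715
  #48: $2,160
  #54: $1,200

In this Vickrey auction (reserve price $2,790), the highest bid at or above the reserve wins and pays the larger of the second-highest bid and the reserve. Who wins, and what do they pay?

Bids ranked: 2,845 (#2) > 2,715 (#12) > 2,160 (#48) > 1,200 (#54)
Highest eligible bid: #2 at $2,845.
Second-highest bid $2,715 is below the reserve $2,790, so the reserve binds → payment $2,790.

#2 pays $2,790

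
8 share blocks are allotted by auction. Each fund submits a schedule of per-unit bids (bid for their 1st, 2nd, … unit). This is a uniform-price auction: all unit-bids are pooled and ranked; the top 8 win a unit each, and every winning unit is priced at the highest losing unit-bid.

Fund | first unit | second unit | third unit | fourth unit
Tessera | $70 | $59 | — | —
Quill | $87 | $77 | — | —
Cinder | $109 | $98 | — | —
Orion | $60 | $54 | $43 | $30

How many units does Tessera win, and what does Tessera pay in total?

All unit-bids, highest first — top 8: 109 (Cinder-1), 98 (Cinder-2), 87 (Quill-1), 77 (Quill-2), 70 (Tessera-1), 60 (Orion-1), 59 (Tessera-2), 54 (Orion-2)
Highest rejected unit-bid = $43.
Tessera wins 2 unit(s) at $43 each.

Tessera: 2 units, pays $86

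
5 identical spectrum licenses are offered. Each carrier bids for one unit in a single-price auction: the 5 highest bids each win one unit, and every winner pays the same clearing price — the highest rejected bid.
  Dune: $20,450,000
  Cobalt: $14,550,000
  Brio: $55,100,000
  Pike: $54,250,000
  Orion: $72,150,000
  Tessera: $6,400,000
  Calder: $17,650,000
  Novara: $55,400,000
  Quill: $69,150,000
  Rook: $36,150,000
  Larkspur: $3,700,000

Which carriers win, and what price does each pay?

Bids ranked high→low: 72,150,000 (Orion), 69,150,000 (Quill), 55,400,000 (Novara), 55,100,000 (Brio), 54,250,000 (Pike), 36,150,000 (Rook), 20,450,000 (Dune), …
Winners (5 units): Orion, Quill, Novara, Brio, Pike.
First losing bid is Rook's $36,150,000, which sets the uniform price.

Orion, Quill, Novara, Brio, Pike; each pays $36,150,000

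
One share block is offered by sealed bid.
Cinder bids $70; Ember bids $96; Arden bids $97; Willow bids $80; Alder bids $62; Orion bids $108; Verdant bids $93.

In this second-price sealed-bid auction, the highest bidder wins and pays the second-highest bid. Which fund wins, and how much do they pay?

Bids ranked: 108 (Orion) > 97 (Arden) > 96 (Ember) > 93 (Verdant) > 80 (Willow) > 70 (Cinder) > …
Second-price: Orion pays Arden's bid of $97.

Orion pays $97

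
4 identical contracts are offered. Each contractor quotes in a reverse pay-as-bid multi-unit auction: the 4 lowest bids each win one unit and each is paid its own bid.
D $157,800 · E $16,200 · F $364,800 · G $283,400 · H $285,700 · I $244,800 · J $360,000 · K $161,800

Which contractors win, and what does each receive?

Ordering the bids: 16,200 (E), 157,800 (D), 161,800 (K), 244,800 (I), 283,400 (G), 285,700 (H), …
Lowest 4: E, D, K, I.
Each winner is paid its own bid: E $16,200, D $157,800, K $161,800, I $244,800.

E $16,200, D $157,800, K $161,800, I $244,800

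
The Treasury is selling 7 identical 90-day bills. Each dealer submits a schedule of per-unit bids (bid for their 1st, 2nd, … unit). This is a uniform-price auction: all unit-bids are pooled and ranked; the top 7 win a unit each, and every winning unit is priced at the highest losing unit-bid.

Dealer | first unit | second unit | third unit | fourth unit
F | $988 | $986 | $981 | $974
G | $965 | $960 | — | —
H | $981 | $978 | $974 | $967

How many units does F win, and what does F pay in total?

Pooled unit-bids ranked (top 7): 988 (F-1), 986 (F-2), 981 (F-3), 981 (H-1), 978 (H-2), 974 (F-4), 974 (H-3)
The (k+1)-th unit-bid is $967.
F wins 4 unit(s) at $967 each.

F: 4 units, pays $3,868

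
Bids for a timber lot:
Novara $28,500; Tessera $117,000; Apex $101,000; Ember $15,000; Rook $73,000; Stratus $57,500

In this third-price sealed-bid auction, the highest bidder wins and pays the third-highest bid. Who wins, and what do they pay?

Tessera pays $73,000

Rule: the highest bidder wins and pays the third-highest bid.
Bids in order: 117,000 (Tessera) > 101,000 (Apex) > 73,000 (Rook) > 57,500 (Stratus) > 28,500 (Novara) > 15,000 (Ember)
Tessera is highest; pays the third-highest bid, $73,000.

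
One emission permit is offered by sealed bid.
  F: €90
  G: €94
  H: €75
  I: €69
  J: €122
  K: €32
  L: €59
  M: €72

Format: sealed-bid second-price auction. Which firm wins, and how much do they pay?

Sealed-bid second-price auction: the highest bidder wins and pays the second-highest bid.
Sorting bids: 122 (J) > 94 (G) > 90 (F) > 75 (H) > 72 (M) > 69 (I) > …
J wins with the highest bid; price is set by the runner-up at €94.

J pays €94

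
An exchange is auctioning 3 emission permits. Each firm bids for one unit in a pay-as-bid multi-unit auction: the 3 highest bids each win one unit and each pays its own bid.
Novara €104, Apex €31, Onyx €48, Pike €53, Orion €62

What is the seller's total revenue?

Total revenue: €219

Ordering the bids: 104 (Novara), 62 (Orion), 53 (Pike), 48 (Onyx), 31 (Apex)
The 3 highest are Novara, Orion, Pike.
Total revenue = 104 + 62 + 53 = €219.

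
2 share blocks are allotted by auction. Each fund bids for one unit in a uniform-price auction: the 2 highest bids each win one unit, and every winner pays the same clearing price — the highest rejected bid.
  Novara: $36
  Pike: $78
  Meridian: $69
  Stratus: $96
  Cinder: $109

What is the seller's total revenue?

Bids ranked high→low: 109 (Cinder), 96 (Stratus), 78 (Pike), 69 (Meridian), …
Top 2: Cinder, Stratus.
First losing bid is Pike's $78, which sets the uniform price.
Total revenue = 2 × $78 = $156.

Total revenue: $156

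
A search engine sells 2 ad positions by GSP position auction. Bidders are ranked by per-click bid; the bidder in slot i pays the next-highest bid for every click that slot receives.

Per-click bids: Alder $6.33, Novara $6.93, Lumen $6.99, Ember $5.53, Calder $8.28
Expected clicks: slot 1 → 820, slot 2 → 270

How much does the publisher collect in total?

Sorting advertisers: $8.28 (Calder) > $6.99 (Lumen) > $6.93 (Novara) > …
Slot 1: Calder pays $6.99 × 820 = $5731.80
Slot 2: Lumen pays $6.93 × 270 = $1871.10
Total = $7602.90

Total revenue: $7602.90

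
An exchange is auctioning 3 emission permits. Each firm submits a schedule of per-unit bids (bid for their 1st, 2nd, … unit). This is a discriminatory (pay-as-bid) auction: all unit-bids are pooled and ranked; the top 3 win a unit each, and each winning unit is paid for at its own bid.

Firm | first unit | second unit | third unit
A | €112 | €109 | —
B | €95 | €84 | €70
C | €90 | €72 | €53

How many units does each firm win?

Merging the schedules and taking the best 3: 112 (A-1), 109 (A-2), 95 (B-1)
Next rejected bid: €90 (not a price — pay-as-bid).
Allocation: A 2, B 1.

A 2, B 1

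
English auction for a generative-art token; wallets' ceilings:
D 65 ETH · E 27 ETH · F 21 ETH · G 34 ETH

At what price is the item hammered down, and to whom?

Limits ranked: 65 (D) > 34 (G) > 27 (E) > 21 (F)
Once the price passes 34 ETH, only D is left; the hammer falls at G's limit of 34 ETH.

D wins at 34 ETH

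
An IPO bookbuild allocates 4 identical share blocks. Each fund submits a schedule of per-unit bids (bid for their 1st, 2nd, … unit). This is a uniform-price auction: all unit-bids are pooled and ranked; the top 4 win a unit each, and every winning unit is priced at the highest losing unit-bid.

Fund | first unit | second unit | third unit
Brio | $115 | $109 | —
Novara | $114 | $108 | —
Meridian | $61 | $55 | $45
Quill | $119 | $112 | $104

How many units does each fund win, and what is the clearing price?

Brio 1, Novara 1, Quill 2; clearing price $109

All unit-bids, highest first — top 4: 119 (Quill-1), 115 (Brio-1), 114 (Novara-1), 112 (Quill-2)
First bid not allocated: $109.
Allocation: Brio 1, Novara 1, Quill 2.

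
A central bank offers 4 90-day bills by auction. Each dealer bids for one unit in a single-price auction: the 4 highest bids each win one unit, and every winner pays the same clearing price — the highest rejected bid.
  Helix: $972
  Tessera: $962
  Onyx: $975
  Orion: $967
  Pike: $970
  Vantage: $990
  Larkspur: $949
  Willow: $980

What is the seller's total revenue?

Total revenue: $3,880

Ordering the bids: 990 (Vantage), 980 (Willow), 975 (Onyx), 972 (Helix), 970 (Pike), 967 (Orion), …
Winners (4 units): Vantage, Willow, Onyx, Helix.
Highest unsuccessful bid: $970 → clearing price.
Total revenue = 4 × $970 = $3,880.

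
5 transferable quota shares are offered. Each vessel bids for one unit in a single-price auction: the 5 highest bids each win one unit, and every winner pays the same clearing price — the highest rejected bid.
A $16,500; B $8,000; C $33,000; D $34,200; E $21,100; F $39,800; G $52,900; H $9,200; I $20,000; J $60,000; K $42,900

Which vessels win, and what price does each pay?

J, G, K, F, D; each pays $33,000

Bids ranked high→low: 60,000 (J), 52,900 (G), 42,900 (K), 39,800 (F), 34,200 (D), 33,000 (C), 21,100 (E), …
Winners (5 units): J, G, K, F, D.
Clearing price = highest rejected bid = $33,000.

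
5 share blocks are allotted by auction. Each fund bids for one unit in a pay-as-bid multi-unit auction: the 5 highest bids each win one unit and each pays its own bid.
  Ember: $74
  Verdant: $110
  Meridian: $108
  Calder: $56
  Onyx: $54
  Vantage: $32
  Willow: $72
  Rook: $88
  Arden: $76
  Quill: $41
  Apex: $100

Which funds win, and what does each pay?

Verdant $110, Meridian $108, Apex $100, Rook $88, Arden $76

Ordering the bids: 110 (Verdant), 108 (Meridian), 100 (Apex), 88 (Rook), 76 (Arden), 74 (Ember), 72 (Willow), …
Winners (5 units): Verdant, Meridian, Apex, Rook, Arden.
Each winner pays its own bid: Verdant $110, Meridian $108, Apex $100, Rook $88, Arden $76.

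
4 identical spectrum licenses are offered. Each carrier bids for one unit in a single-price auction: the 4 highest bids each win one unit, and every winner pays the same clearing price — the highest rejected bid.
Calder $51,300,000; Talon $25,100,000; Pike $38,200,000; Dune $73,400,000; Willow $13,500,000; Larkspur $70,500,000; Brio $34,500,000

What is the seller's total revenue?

Total revenue: $138,000,000

Ordering the bids: 73,400,000 (Dune), 70,500,000 (Larkspur), 51,300,000 (Calder), 38,200,000 (Pike), 34,500,000 (Brio), 25,100,000 (Talon), …
Winners (4 units): Dune, Larkspur, Calder, Pike.
Clearing price = highest rejected bid = $34,500,000.
Total revenue = 4 × $34,500,000 = $138,000,000.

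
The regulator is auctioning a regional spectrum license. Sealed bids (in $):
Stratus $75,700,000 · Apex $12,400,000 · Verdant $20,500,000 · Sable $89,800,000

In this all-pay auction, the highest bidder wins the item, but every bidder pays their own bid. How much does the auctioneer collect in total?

Total revenue: $198,400,000

Rule: the highest bidder wins the item, but every bidder pays their own bid.
Sorting bids: 89,800,000 (Sable) > 75,700,000 (Stratus) > 20,500,000 (Verdant) > 12,400,000 (Apex)
Sable wins with the top bid; all bids are sunk regardless.
Every bidder forfeits their bid regardless of winning.
Revenue = 75,700,000 + 12,400,000 + 20,500,000 + 89,800,000 = $198,400,000.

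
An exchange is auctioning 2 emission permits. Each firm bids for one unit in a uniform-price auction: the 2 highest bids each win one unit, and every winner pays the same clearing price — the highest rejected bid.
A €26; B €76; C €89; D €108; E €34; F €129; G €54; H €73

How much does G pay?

Bids ranked high→low: 129 (F), 108 (D), 89 (C), 76 (B), …
Top 2: F, D.
Highest unsuccessful bid: €89 → clearing price.
G does not win → pays €0.

G pays €0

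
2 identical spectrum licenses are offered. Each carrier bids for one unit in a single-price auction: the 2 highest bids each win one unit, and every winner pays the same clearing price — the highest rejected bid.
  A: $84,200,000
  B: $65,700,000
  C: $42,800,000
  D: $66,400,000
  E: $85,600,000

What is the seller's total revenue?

Ordering the bids: 85,600,000 (E), 84,200,000 (A), 66,400,000 (D), 65,700,000 (B), …
Top 2: E, A.
Clearing price = highest rejected bid = $66,400,000.
Total revenue = 2 × $66,400,000 = $132,800,000.

Total revenue: $132,800,000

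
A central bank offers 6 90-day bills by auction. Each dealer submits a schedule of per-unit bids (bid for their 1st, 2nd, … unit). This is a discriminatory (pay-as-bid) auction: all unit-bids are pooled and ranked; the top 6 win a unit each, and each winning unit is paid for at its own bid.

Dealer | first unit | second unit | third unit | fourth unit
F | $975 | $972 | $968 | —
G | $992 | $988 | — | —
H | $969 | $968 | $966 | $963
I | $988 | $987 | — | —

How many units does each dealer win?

F 2, G 2, I 2

Merging the schedules and taking the best 6: 992 (G-1), 988 (G-2), 988 (I-1), 987 (I-2), 975 (F-1), 972 (F-2)
Next rejected bid: $969 (not a price — pay-as-bid).
Allocation: F 2, G 2, I 2.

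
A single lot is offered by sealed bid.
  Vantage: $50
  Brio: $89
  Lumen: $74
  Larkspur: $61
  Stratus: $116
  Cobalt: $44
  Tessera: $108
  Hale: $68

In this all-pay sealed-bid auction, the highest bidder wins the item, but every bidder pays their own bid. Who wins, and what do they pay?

Rule: the highest bidder wins the item, but every bidder pays their own bid.
Bids ranked: 116 (Stratus) > 108 (Tessera) > 89 (Brio) > 74 (Lumen) > 68 (Hale) > 61 (Larkspur) > …
Stratus wins with the top bid; all bids are sunk regardless.

Stratus pays $116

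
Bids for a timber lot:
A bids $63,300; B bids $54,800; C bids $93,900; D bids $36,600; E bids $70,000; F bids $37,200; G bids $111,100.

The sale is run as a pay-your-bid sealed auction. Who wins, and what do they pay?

G pays $111,100

Bids ranked: 111,100 (G) > 93,900 (C) > 70,000 (E) > 63,300 (A) > 54,800 (B) > 37,200 (F) > …
G is highest → pays own bid, $111,100.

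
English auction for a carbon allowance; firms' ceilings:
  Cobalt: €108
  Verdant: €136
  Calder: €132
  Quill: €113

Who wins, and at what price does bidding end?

Ascending (English) auction: the price rises until one bidder remains; the winner pays the price at which the last rival dropped out.
Limits ranked: 136 (Verdant) > 132 (Calder) > 113 (Quill) > 108 (Cobalt)
Calder is the last rival to drop out, at €132; Verdant remains and wins at that price.

Verdant wins at €132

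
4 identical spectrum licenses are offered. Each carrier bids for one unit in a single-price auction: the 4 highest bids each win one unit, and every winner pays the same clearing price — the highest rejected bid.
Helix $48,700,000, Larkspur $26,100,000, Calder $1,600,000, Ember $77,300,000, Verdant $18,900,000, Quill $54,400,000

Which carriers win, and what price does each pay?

Ember, Quill, Helix, Larkspur; each pays $18,900,000

Bids ranked high→low: 77,300,000 (Ember), 54,400,000 (Quill), 48,700,000 (Helix), 26,100,000 (Larkspur), 18,900,000 (Verdant), 1,600,000 (Calder)
Top 4: Ember, Quill, Helix, Larkspur.
Clearing price = highest rejected bid = $18,900,000.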